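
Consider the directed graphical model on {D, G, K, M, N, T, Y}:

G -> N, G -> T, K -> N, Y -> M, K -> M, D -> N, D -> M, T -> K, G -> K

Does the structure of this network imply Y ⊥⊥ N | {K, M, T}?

No

Enumerating the 4 paths from Y to N and testing each for blocking by {K, M, T}:
  1. Y → M ← K ← T ← G → N — M:collider[open]; K:chain[blocks]; T:chain[blocks]; G:fork[open] ⇒ blocked
  2. Y → M ← K ← G → N — M:collider[open]; K:chain[blocks]; G:fork[open] ⇒ blocked
  3. Y → M ← K → N — M:collider[open]; K:fork[blocks] ⇒ blocked
  4. Y → M ← D → N — M:collider[open]; D:fork[open] ⇒ active
Since the path Y → M ← D → N is active, Y and N are not d-separated given {K, M, T}.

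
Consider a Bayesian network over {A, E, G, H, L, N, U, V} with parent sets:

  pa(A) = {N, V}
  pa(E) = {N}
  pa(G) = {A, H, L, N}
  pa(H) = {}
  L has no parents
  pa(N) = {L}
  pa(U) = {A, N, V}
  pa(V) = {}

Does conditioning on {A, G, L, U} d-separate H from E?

5 paths connect H and E; each must be blocked for d-separation to hold:
Path 1: H → G ← L → N → E
  L is a fork here and L is conditioned on, so the path is blocked at L.
Path 2: H → G ← N → E
  G is a collider and G is conditioned on, which opens it; N is a fork and N is not conditioned on — no node blocks this path, so it is active.
Path 3: H → G ← A → U ← N → E
  A is a fork here and A is conditioned on, so the path is blocked at A.
Path 4: H → G ← A ← N → E
  A is a chain here and A is conditioned on, so the path is blocked at A.
Path 5: H → G ← A ← V → U ← N → E
  A is a chain here and A is conditioned on, so the path is blocked at A.
At least one path is unblocked, so d-separation fails.

No — H and E are not d-separated given {A, G, L, U}.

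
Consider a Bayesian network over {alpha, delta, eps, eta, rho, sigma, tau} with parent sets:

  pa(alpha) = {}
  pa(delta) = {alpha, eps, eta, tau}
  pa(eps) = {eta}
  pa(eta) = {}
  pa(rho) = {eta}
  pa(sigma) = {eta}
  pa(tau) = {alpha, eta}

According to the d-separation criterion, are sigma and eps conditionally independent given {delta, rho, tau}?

No

We examine all 4 paths between sigma and eps:
  1. sigma ← eta → delta ← eps — eta:fork[open]; delta:collider[open] ⇒ active
  2. sigma ← eta → tau ← alpha → delta ← eps — eta:fork[open]; tau:collider[open]; alpha:fork[open]; delta:collider[open] ⇒ active
  3. sigma ← eta → tau → delta ← eps — eta:fork[open]; tau:chain[blocks]; delta:collider[open] ⇒ blocked
  4. sigma ← eta → eps — eta:fork[open] ⇒ active
Since the path sigma ← eta → delta ← eps is active, sigma and eps are not d-separated given {delta, rho, tau}.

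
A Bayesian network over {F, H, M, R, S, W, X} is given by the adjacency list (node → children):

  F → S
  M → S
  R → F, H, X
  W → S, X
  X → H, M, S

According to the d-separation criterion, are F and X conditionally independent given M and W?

No

Enumerating the 5 paths from F to X and testing each for blocking by {M, W}:
Path 1: F ← R → H ← X
  H is a collider here and neither H nor any of its descendants is conditioned on, so the collider stays closed — the path is blocked at H.
Path 2: F ← R → X
  R is a fork and R is not conditioned on — no node blocks this path, so it is active.
Path 3: F → S ← M ← X
  S is a collider here and neither S nor any of its descendants is conditioned on, so the collider stays closed — the path is blocked at S.
Path 4: F → S ← W → X
  S is a collider here and neither S nor any of its descendants is conditioned on, so the collider stays closed — the path is blocked at S.
Path 5: F → S ← X
  S is a collider here and neither S nor any of its descendants is conditioned on, so the collider stays closed — the path is blocked at S.
At least one path is unblocked, so d-separation fails.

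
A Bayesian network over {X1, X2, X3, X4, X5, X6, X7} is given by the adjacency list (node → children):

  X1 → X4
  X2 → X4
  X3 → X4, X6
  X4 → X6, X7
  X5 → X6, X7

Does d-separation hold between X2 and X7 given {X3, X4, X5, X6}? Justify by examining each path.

Enumerating the 3 paths from X2 to X7 and testing each for blocking by {X3, X4, X5, X6}:
Path 1: X2 → X4 → X7
  X4 is a chain here and X4 is conditioned on, so the path is blocked at X4.
Path 2: X2 → X4 → X6 ← X5 → X7
  X4 is a chain here and X4 is conditioned on, so the path is blocked at X4.
Path 3: X2 → X4 ← X3 → X6 ← X5 → X7
  X3 is a fork here and X3 is conditioned on, so the path is blocked at X3.
Every path is blocked, so X2 and X7 are d-separated given {X3, X4, X5, X6}.

Yes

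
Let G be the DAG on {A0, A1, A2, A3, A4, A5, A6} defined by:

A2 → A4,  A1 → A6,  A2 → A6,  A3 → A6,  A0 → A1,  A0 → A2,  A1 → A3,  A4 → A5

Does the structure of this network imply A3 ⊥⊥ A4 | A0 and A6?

No — A3 and A4 are not d-separated given {A0, A6}.

4 paths connect A3 and A4; each must be blocked for d-separation to hold:
  1. A3 ← A1 ← A0 → A2 → A4 — A1:chain[open]; A0:fork[blocks]; A2:chain[open] ⇒ blocked
  2. A3 ← A1 → A6 ← A2 → A4 — A1:fork[open]; A6:collider[open]; A2:fork[open] ⇒ active
  3. A3 → A6 ← A1 ← A0 → A2 → A4 — A6:collider[open]; A1:chain[open]; A0:fork[blocks]; A2:chain[open] ⇒ blocked
  4. A3 → A6 ← A2 → A4 — A6:collider[open]; A2:fork[open] ⇒ active
Since the path A3 ← A1 → A6 ← A2 → A4 is active, A3 and A4 are not d-separated given {A0, A6}.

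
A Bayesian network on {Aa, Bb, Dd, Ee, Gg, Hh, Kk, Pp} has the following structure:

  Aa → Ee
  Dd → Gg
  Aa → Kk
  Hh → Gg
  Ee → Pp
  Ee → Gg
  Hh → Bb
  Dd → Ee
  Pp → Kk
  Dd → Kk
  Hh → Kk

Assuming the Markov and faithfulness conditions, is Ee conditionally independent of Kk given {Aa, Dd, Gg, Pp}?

6 paths connect Ee and Kk; each must be blocked for d-separation to hold:
Path 1: Ee → Gg ← Dd → Kk
  Dd is a fork here and Dd is conditioned on, so the path is blocked at Dd.
Path 2: Ee → Gg ← Hh → Kk
  Gg is a collider and Gg is conditioned on, which opens it; Hh is a fork and Hh is not conditioned on — no node blocks this path, so it is active.
Path 3: Ee ← Aa → Kk
  Aa is a fork here and Aa is conditioned on, so the path is blocked at Aa.
Path 4: Ee ← Dd → Gg ← Hh → Kk
  Dd is a fork here and Dd is conditioned on, so the path is blocked at Dd.
Path 5: Ee ← Dd → Kk
  Dd is a fork here and Dd is conditioned on, so the path is blocked at Dd.
Path 6: Ee → Pp → Kk
  Pp is a chain here and Pp is conditioned on, so the path is blocked at Pp.
Because an active path exists, Ee and Kk are not d-separated.

No — Ee and Kk are not d-separated given {Aa, Dd, Gg, Pp}.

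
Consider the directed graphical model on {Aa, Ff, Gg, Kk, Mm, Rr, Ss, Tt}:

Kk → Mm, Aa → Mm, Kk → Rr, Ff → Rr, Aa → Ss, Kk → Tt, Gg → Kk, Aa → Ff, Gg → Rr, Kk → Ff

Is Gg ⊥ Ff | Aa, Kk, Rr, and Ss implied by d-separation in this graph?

Enumerating the 6 paths from Gg to Ff and testing each for blocking by {Aa, Kk, Rr, Ss}:
  1. Gg → Rr ← Kk → Mm ← Aa → Ff — Rr:collider[open]; Kk:fork[blocks]; Mm:collider[blocks]; Aa:fork[blocks] ⇒ blocked
  2. Gg → Rr ← Kk → Ff — Rr:collider[open]; Kk:fork[blocks] ⇒ blocked
  3. Gg → Rr ← Ff — Rr:collider[open] ⇒ active
  4. Gg → Kk → Rr ← Ff — Kk:chain[blocks]; Rr:collider[open] ⇒ blocked
  5. Gg → Kk → Mm ← Aa → Ff — Kk:chain[blocks]; Mm:collider[blocks]; Aa:fork[blocks] ⇒ blocked
  6. Gg → Kk → Ff — Kk:chain[blocks] ⇒ blocked
At least one path is unblocked, so d-separation fails.

No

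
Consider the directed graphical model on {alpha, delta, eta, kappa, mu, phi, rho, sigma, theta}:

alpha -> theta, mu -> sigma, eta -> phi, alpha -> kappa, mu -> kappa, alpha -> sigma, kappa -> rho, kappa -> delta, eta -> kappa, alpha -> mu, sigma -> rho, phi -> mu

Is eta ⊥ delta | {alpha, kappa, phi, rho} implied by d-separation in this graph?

Yes

Enumerating the 6 paths from eta to delta and testing each for blocking by {alpha, kappa, phi, rho}:
  1. eta → kappa → delta — kappa:chain[blocks] ⇒ blocked
  2. eta → phi → mu ← alpha → sigma → rho ← kappa → delta — phi:chain[blocks]; mu:collider[open]; alpha:fork[blocks]; sigma:chain[open]; rho:collider[open]; kappa:fork[blocks] ⇒ blocked
  3. eta → phi → mu ← alpha → kappa → delta — phi:chain[blocks]; mu:collider[open]; alpha:fork[blocks]; kappa:chain[blocks] ⇒ blocked
  4. eta → phi → mu → sigma ← alpha → kappa → delta — phi:chain[blocks]; mu:chain[open]; sigma:collider[open]; alpha:fork[blocks]; kappa:chain[blocks] ⇒ blocked
  5. eta → phi → mu → sigma → rho ← kappa → delta — phi:chain[blocks]; mu:chain[open]; sigma:chain[open]; rho:collider[open]; kappa:fork[blocks] ⇒ blocked
  6. eta → phi → mu → kappa → delta — phi:chain[blocks]; mu:chain[open]; kappa:chain[blocks] ⇒ blocked
Every path is blocked, so eta and delta are d-separated given {alpha, kappa, phi, rho}.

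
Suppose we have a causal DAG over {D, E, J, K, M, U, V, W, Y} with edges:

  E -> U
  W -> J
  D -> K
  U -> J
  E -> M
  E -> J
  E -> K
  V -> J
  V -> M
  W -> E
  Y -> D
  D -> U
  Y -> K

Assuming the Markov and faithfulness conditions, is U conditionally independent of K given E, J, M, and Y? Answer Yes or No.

No — U and K are not d-separated given {E, J, M, Y}.

There are 6 undirected paths between U and K; checking each against the conditioning set {E, J, M, Y}:
  1. U ← D ← Y → K — D:chain[open]; Y:fork[blocks] ⇒ blocked
  2. U ← D → K — D:fork[open] ⇒ active
  3. U → J ← V → M ← E → K — J:collider[open]; V:fork[open]; M:collider[open]; E:fork[blocks] ⇒ blocked
  4. U → J ← W → E → K — J:collider[open]; W:fork[open]; E:chain[blocks] ⇒ blocked
  5. U → J ← E → K — J:collider[open]; E:fork[blocks] ⇒ blocked
  6. U ← E → K — E:fork[blocks] ⇒ blocked
Because an active path exists, U and K are not d-separated.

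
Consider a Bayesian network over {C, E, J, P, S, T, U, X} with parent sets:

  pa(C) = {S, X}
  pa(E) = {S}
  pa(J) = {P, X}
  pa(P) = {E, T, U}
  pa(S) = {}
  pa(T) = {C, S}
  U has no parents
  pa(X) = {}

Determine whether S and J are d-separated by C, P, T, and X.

We examine all 6 paths between S and J:
Path 1: S → T → P → J
  T is a chain here and T is conditioned on, so the path is blocked at T.
Path 2: S → T ← C ← X → J
  C is a chain here and C is conditioned on, so the path is blocked at C.
Path 3: S → C → T → P → J
  C is a chain here and C is conditioned on, so the path is blocked at C.
Path 4: S → C ← X → J
  X is a fork here and X is conditioned on, so the path is blocked at X.
Path 5: S → E → P ← T ← C ← X → J
  T is a chain here and T is conditioned on, so the path is blocked at T.
Path 6: S → E → P → J
  P is a chain here and P is conditioned on, so the path is blocked at P.
All paths are blocked; S ⊥ J | {C, P, T, X} holds.

Yes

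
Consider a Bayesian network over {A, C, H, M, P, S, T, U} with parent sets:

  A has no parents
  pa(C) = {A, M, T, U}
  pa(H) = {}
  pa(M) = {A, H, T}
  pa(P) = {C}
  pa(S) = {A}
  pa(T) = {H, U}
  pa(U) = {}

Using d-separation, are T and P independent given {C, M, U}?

Yes

6 paths connect T and P; each must be blocked for d-separation to hold:
Path 1: T ← H → M → C → P
  M is a chain here and M is conditioned on, so the path is blocked at M.
Path 2: T ← H → M ← A → C → P
  C is a chain here and C is conditioned on, so the path is blocked at C.
Path 3: T → C → P
  C is a chain here and C is conditioned on, so the path is blocked at C.
Path 4: T ← U → C → P
  U is a fork here and U is conditioned on, so the path is blocked at U.
Path 5: T → M → C → P
  M is a chain here and M is conditioned on, so the path is blocked at M.
Path 6: T → M ← A → C → P
  C is a chain here and C is conditioned on, so the path is blocked at C.
Since every path is blocked, d-separation holds.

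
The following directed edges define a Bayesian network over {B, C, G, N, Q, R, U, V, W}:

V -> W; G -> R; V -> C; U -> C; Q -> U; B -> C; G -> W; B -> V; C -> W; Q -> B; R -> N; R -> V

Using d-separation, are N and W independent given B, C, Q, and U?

No

There are 5 undirected paths between N and W; checking each against the conditioning set {B, C, Q, U}:
Path 1: N ← R → V → W
  R is a fork and R is not conditioned on; V is a chain and V is not conditioned on — no node blocks this path, so it is active.
Path 2: N ← R → V ← B → C → W
  B is a fork here and B is conditioned on, so the path is blocked at B.
Path 3: N ← R → V ← B ← Q → U → C → W
  B is a chain here and B is conditioned on, so the path is blocked at B.
Path 4: N ← R → V → C → W
  C is a chain here and C is conditioned on, so the path is blocked at C.
Path 5: N ← R ← G → W
  R is a chain and R is not conditioned on; G is a fork and G is not conditioned on — no node blocks this path, so it is active.
At least one path is unblocked, so d-separation fails.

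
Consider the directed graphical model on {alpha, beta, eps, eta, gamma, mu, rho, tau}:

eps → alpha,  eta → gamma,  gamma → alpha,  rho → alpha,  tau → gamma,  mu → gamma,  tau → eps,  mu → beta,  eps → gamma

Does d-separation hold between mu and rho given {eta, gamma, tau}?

Yes — mu and rho are d-separated given {eta, gamma, tau}.

Enumerating the 3 paths from mu to rho and testing each for blocking by {eta, gamma, tau}:
Path 1: mu → gamma → alpha ← rho
  gamma is a chain here and gamma is conditioned on, so the path is blocked at gamma.
Path 2: mu → gamma ← tau → eps → alpha ← rho
  tau is a fork here and tau is conditioned on, so the path is blocked at tau.
Path 3: mu → gamma ← eps → alpha ← rho
  alpha is a collider here and neither alpha nor any of its descendants is conditioned on, so the collider stays closed — the path is blocked at alpha.
All paths are blocked; mu ⊥ rho | {eta, gamma, tau} holds.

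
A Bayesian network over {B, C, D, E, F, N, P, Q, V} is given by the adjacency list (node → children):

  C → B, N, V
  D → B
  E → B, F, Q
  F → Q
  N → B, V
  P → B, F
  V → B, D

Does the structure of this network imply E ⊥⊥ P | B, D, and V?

No

3 paths connect E and P; each must be blocked for d-separation to hold:
Path 1: E → Q ← F ← P
  Q is a collider here and neither Q nor any of its descendants is conditioned on, so the collider stays closed — the path is blocked at Q.
Path 2: E → B ← P
  B is a collider and B is conditioned on, which opens it — no node blocks this path, so it is active.
Path 3: E → F ← P
  F is a collider here and neither F nor any of its descendants is conditioned on, so the collider stays closed — the path is blocked at F.
Since the path E → B ← P is active, E and P are not d-separated given {B, D, V}.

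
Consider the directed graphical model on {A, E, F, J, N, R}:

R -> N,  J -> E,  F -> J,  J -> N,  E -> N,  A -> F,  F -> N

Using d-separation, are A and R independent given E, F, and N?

Yes

We examine all 3 paths between A and R:
Path 1: A → F → N ← R
  F is a chain here and F is conditioned on, so the path is blocked at F.
Path 2: A → F → J → N ← R
  F is a chain here and F is conditioned on, so the path is blocked at F.
Path 3: A → F → J → E → N ← R
  F is a chain here and F is conditioned on, so the path is blocked at F.
All paths are blocked; A ⊥ R | {E, F, N} holds.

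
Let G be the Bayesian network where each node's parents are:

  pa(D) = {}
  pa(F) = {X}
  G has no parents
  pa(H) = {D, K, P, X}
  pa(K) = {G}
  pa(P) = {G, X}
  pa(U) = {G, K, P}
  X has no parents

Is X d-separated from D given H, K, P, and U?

Enumerating the 6 paths from X to D and testing each for blocking by {H, K, P, U}:
Path 1: X → H ← D
  H is a collider and H is conditioned on, which opens it — no node blocks this path, so it is active.
Path 2: X → P → U ← G → K → H ← D
  P is a chain here and P is conditioned on, so the path is blocked at P.
Path 3: X → P → U ← K → H ← D
  P is a chain here and P is conditioned on, so the path is blocked at P.
Path 4: X → P ← G → U ← K → H ← D
  K is a fork here and K is conditioned on, so the path is blocked at K.
Path 5: X → P ← G → K → H ← D
  K is a chain here and K is conditioned on, so the path is blocked at K.
Path 6: X → P → H ← D
  P is a chain here and P is conditioned on, so the path is blocked at P.
At least one path is unblocked, so d-separation fails.

No — X and D are not d-separated given {H, K, P, U}.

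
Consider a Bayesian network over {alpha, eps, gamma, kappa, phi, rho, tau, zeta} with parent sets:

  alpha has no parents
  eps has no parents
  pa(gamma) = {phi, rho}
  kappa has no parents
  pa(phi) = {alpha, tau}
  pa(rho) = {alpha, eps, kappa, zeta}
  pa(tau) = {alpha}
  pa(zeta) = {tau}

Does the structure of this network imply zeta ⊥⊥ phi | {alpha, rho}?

No

6 paths connect zeta and phi; each must be blocked for d-separation to hold:
  1. zeta → rho ← alpha → phi — rho:collider[open]; alpha:fork[blocks] ⇒ blocked
  2. zeta → rho ← alpha → tau → phi — rho:collider[open]; alpha:fork[blocks]; tau:chain[open] ⇒ blocked
  3. zeta → rho → gamma ← phi — rho:chain[blocks]; gamma:collider[blocks] ⇒ blocked
  4. zeta ← tau ← alpha → rho → gamma ← phi — tau:chain[open]; alpha:fork[blocks]; rho:chain[blocks]; gamma:collider[blocks] ⇒ blocked
  5. zeta ← tau ← alpha → phi — tau:chain[open]; alpha:fork[blocks] ⇒ blocked
  6. zeta ← tau → phi — tau:fork[open] ⇒ active
Since the path zeta ← tau → phi is active, zeta and phi are not d-separated given {alpha, rho}.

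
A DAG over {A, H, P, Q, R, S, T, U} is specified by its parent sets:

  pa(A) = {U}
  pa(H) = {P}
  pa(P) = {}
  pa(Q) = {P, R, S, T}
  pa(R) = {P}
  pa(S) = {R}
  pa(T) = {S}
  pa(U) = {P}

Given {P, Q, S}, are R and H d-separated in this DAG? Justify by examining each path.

Yes — R and H are d-separated given {P, Q, S}.

There are 4 undirected paths between R and H; checking each against the conditioning set {P, Q, S}:
Path 1: R ← P → H
  P is a fork here and P is conditioned on, so the path is blocked at P.
Path 2: R → Q ← P → H
  P is a fork here and P is conditioned on, so the path is blocked at P.
Path 3: R → S → T → Q ← P → H
  S is a chain here and S is conditioned on, so the path is blocked at S.
Path 4: R → S → Q ← P → H
  S is a chain here and S is conditioned on, so the path is blocked at S.
All paths are blocked; R ⊥ H | {P, Q, S} holds.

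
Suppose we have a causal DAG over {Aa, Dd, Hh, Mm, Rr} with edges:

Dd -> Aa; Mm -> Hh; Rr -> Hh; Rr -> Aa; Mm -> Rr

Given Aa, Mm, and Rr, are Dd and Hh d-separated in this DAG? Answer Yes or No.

Yes

Enumerating the 2 paths from Dd to Hh and testing each for blocking by {Aa, Mm, Rr}:
Path 1: Dd → Aa ← Rr ← Mm → Hh
  Rr is a chain here and Rr is conditioned on, so the path is blocked at Rr.
Path 2: Dd → Aa ← Rr → Hh
  Rr is a fork here and Rr is conditioned on, so the path is blocked at Rr.
All paths are blocked; Dd ⊥ Hh | {Aa, Mm, Rr} holds.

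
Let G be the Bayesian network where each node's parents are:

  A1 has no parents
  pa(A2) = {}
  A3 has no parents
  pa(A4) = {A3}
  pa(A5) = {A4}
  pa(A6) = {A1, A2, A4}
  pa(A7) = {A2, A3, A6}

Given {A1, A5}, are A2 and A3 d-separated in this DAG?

4 paths connect A2 and A3; each must be blocked for d-separation to hold:
Path 1: A2 → A7 ← A3
  A7 is a collider here and neither A7 nor any of its descendants is conditioned on, so the collider stays closed — the path is blocked at A7.
Path 2: A2 → A7 ← A6 ← A4 ← A3
  A7 is a collider here and neither A7 nor any of its descendants is conditioned on, so the collider stays closed — the path is blocked at A7.
Path 3: A2 → A6 → A7 ← A3
  A7 is a collider here and neither A7 nor any of its descendants is conditioned on, so the collider stays closed — the path is blocked at A7.
Path 4: A2 → A6 ← A4 ← A3
  A6 is a collider here and neither A6 nor any of its descendants is conditioned on, so the collider stays closed — the path is blocked at A6.
All paths are blocked; A2 ⊥ A3 | {A1, A5} holds.

Yes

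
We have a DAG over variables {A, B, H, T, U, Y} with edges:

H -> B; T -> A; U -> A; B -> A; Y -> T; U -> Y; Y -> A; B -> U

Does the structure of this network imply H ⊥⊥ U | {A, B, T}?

Yes

We examine all 4 paths between H and U:
  1. H → B → U — B:chain[blocks] ⇒ blocked
  2. H → B → A ← U — B:chain[blocks]; A:collider[open] ⇒ blocked
  3. H → B → A ← T ← Y ← U — B:chain[blocks]; A:collider[open]; T:chain[blocks]; Y:chain[open] ⇒ blocked
  4. H → B → A ← Y ← U — B:chain[blocks]; A:collider[open]; Y:chain[open] ⇒ blocked
Since every path is blocked, d-separation holds.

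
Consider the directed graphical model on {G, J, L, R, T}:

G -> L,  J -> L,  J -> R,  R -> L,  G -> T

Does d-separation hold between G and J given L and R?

No

There are 2 undirected paths between G and J; checking each against the conditioning set {L, R}:
  1. G → L ← R ← J — L:collider[open]; R:chain[blocks] ⇒ blocked
  2. G → L ← J — L:collider[open] ⇒ active
At least one path is unblocked, so d-separation fails.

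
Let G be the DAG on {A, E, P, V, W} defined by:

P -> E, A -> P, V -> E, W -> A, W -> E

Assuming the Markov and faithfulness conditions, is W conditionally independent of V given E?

No — W and V are not d-separated given {E}.

Enumerating the 2 paths from W to V and testing each for blocking by {E}:
  1. W → E ← V — E:collider[open] ⇒ active
  2. W → A → P → E ← V — A:chain[open]; P:chain[open]; E:collider[open] ⇒ active
Since the path W → E ← V is active, W and V are not d-separated given {E}.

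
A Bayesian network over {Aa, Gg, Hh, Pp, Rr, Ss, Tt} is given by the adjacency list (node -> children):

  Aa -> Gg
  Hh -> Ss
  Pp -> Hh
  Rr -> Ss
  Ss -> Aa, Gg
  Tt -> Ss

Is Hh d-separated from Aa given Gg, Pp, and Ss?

Yes

We examine all 2 paths between Hh and Aa:
  1. Hh → Ss → Gg ← Aa — Ss:chain[blocks]; Gg:collider[open] ⇒ blocked
  2. Hh → Ss → Aa — Ss:chain[blocks] ⇒ blocked
All paths are blocked; Hh ⊥ Aa | {Gg, Pp, Ss} holds.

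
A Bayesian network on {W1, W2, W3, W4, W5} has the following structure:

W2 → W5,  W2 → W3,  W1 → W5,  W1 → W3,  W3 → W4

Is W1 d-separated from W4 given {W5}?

No

There are 2 undirected paths between W1 and W4; checking each against the conditioning set {W5}:
Path 1: W1 → W3 → W4
  W3 is a chain and W3 is not conditioned on — no node blocks this path, so it is active.
Path 2: W1 → W5 ← W2 → W3 → W4
  W5 is a collider and W5 is conditioned on, which opens it; W2 is a fork and W2 is not conditioned on; W3 is a chain and W3 is not conditioned on — no node blocks this path, so it is active.
Since the path W1 → W3 → W4 is active, W1 and W4 are not d-separated given {W5}.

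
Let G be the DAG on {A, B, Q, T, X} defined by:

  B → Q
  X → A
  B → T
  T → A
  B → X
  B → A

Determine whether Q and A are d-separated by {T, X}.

No — Q and A are not d-separated given {T, X}.

Enumerating the 3 paths from Q to A and testing each for blocking by {T, X}:
  1. Q ← B → T → A — B:fork[open]; T:chain[blocks] ⇒ blocked
  2. Q ← B → X → A — B:fork[open]; X:chain[blocks] ⇒ blocked
  3. Q ← B → A — B:fork[open] ⇒ active
At least one path is unblocked, so d-separation fails.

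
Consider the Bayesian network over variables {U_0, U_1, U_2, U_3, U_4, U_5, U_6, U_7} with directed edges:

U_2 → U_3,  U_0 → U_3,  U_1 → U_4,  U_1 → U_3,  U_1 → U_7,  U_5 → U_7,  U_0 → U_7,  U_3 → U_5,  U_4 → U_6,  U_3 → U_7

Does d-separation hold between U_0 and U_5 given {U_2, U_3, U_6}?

6 paths connect U_0 and U_5; each must be blocked for d-separation to hold:
Path 1: U_0 → U_7 ← U_5
  U_7 is a collider here and neither U_7 nor any of its descendants is conditioned on, so the collider stays closed — the path is blocked at U_7.
Path 2: U_0 → U_7 ← U_1 → U_3 → U_5
  U_7 is a collider here and neither U_7 nor any of its descendants is conditioned on, so the collider stays closed — the path is blocked at U_7.
Path 3: U_0 → U_7 ← U_3 → U_5
  U_7 is a collider here and neither U_7 nor any of its descendants is conditioned on, so the collider stays closed — the path is blocked at U_7.
Path 4: U_0 → U_3 → U_7 ← U_5
  U_3 is a chain here and U_3 is conditioned on, so the path is blocked at U_3.
Path 5: U_0 → U_3 → U_5
  U_3 is a chain here and U_3 is conditioned on, so the path is blocked at U_3.
Path 6: U_0 → U_3 ← U_1 → U_7 ← U_5
  U_7 is a collider here and neither U_7 nor any of its descendants is conditioned on, so the collider stays closed — the path is blocked at U_7.
Since every path is blocked, d-separation holds.

Yes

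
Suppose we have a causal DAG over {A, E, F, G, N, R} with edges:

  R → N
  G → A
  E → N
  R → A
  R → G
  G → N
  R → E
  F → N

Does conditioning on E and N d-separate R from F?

Enumerating the 4 paths from R to F and testing each for blocking by {E, N}:
Path 1: R → E → N ← F
  E is a chain here and E is conditioned on, so the path is blocked at E.
Path 2: R → A ← G → N ← F
  A is a collider here and neither A nor any of its descendants is conditioned on, so the collider stays closed — the path is blocked at A.
Path 3: R → G → N ← F
  G is a chain and G is not conditioned on; N is a collider and N is conditioned on, which opens it — no node blocks this path, so it is active.
Path 4: R → N ← F
  N is a collider and N is conditioned on, which opens it — no node blocks this path, so it is active.
Because an active path exists, R and F are not d-separated.

No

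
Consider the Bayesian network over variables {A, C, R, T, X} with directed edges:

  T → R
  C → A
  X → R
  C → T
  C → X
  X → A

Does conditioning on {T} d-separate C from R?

There are 3 undirected paths between C and R; checking each against the conditioning set {T}:
  1. C → T → R — T:chain[blocks] ⇒ blocked
  2. C → A ← X → R — A:collider[blocks]; X:fork[open] ⇒ blocked
  3. C → X → R — X:chain[open] ⇒ active
Since the path C → X → R is active, C and R are not d-separated given {T}.

No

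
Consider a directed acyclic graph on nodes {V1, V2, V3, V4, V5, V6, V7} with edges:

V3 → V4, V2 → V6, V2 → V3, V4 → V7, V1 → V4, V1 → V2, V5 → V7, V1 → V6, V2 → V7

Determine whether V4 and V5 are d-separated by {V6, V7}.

There are 4 undirected paths between V4 and V5; checking each against the conditioning set {V6, V7}:
Path 1: V4 → V7 ← V5
  V7 is a collider and V7 is conditioned on, which opens it — no node blocks this path, so it is active.
Path 2: V4 ← V1 → V6 ← V2 → V7 ← V5
  V1 is a fork and V1 is not conditioned on; V6 is a collider and V6 is conditioned on, which opens it; V2 is a fork and V2 is not conditioned on; V7 is a collider and V7 is conditioned on, which opens it — no node blocks this path, so it is active.
Path 3: V4 ← V1 → V2 → V7 ← V5
  V1 is a fork and V1 is not conditioned on; V2 is a chain and V2 is not conditioned on; V7 is a collider and V7 is conditioned on, which opens it — no node blocks this path, so it is active.
Path 4: V4 ← V3 ← V2 → V7 ← V5
  V3 is a chain and V3 is not conditioned on; V2 is a fork and V2 is not conditioned on; V7 is a collider and V7 is conditioned on, which opens it — no node blocks this path, so it is active.
At least one path is unblocked, so d-separation fails.

No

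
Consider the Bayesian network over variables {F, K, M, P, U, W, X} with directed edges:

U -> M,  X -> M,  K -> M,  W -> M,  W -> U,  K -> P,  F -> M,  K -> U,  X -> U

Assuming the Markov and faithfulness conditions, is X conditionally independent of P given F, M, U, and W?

No

6 paths connect X and P; each must be blocked for d-separation to hold:
Path 1: X → M ← K → P
  M is a collider and M is conditioned on, which opens it; K is a fork and K is not conditioned on — no node blocks this path, so it is active.
Path 2: X → M ← W → U ← K → P
  W is a fork here and W is conditioned on, so the path is blocked at W.
Path 3: X → M ← U ← K → P
  U is a chain here and U is conditioned on, so the path is blocked at U.
Path 4: X → U ← K → P
  U is a collider and U is conditioned on, which opens it; K is a fork and K is not conditioned on — no node blocks this path, so it is active.
Path 5: X → U ← W → M ← K → P
  W is a fork here and W is conditioned on, so the path is blocked at W.
Path 6: X → U → M ← K → P
  U is a chain here and U is conditioned on, so the path is blocked at U.
At least one path is unblocked, so d-separation fails.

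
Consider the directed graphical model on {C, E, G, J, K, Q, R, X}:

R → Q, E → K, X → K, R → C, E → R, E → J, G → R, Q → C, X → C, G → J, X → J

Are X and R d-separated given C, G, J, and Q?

No

There are 6 undirected paths between X and R; checking each against the conditioning set {C, G, J, Q}:
Path 1: X → J ← G → R
  G is a fork here and G is conditioned on, so the path is blocked at G.
Path 2: X → J ← E → R
  J is a collider and J is conditioned on, which opens it; E is a fork and E is not conditioned on — no node blocks this path, so it is active.
Path 3: X → C ← R
  C is a collider and C is conditioned on, which opens it — no node blocks this path, so it is active.
Path 4: X → C ← Q ← R
  Q is a chain here and Q is conditioned on, so the path is blocked at Q.
Path 5: X → K ← E → R
  K is a collider here and neither K nor any of its descendants is conditioned on, so the collider stays closed — the path is blocked at K.
Path 6: X → K ← E → J ← G → R
  K is a collider here and neither K nor any of its descendants is conditioned on, so the collider stays closed — the path is blocked at K.
Because an active path exists, X and R are not d-separated.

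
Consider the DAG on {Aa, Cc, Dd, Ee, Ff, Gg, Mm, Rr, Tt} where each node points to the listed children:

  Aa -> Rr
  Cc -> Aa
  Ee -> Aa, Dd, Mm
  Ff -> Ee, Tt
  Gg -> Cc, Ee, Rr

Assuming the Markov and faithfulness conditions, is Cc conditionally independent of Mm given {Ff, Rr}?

4 paths connect Cc and Mm; each must be blocked for d-separation to hold:
  1. Cc ← Gg → Rr ← Aa ← Ee → Mm — Gg:fork[open]; Rr:collider[open]; Aa:chain[open]; Ee:fork[open] ⇒ active
  2. Cc ← Gg → Ee → Mm — Gg:fork[open]; Ee:chain[open] ⇒ active
  3. Cc → Aa → Rr ← Gg → Ee → Mm — Aa:chain[open]; Rr:collider[open]; Gg:fork[open]; Ee:chain[open] ⇒ active
  4. Cc → Aa ← Ee → Mm — Aa:collider[open]; Ee:fork[open] ⇒ active
Since the path Cc ← Gg → Rr ← Aa ← Ee → Mm is active, Cc and Mm are not d-separated given {Ff, Rr}.

No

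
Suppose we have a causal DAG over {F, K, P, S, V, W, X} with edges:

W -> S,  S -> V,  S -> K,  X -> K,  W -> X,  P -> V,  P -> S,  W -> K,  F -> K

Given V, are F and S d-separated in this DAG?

Yes — F and S are d-separated given {V}.

3 paths connect F and S; each must be blocked for d-separation to hold:
Path 1: F → K ← W → S
  K is a collider here and neither K nor any of its descendants is conditioned on, so the collider stays closed — the path is blocked at K.
Path 2: F → K ← S
  K is a collider here and neither K nor any of its descendants is conditioned on, so the collider stays closed — the path is blocked at K.
Path 3: F → K ← X ← W → S
  K is a collider here and neither K nor any of its descendants is conditioned on, so the collider stays closed — the path is blocked at K.
Since every path is blocked, d-separation holds.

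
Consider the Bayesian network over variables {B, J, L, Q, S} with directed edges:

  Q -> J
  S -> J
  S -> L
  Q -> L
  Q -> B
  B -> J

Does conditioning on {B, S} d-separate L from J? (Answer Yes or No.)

There are 3 undirected paths between L and J; checking each against the conditioning set {B, S}:
Path 1: L ← Q → B → J
  B is a chain here and B is conditioned on, so the path is blocked at B.
Path 2: L ← Q → J
  Q is a fork and Q is not conditioned on — no node blocks this path, so it is active.
Path 3: L ← S → J
  S is a fork here and S is conditioned on, so the path is blocked at S.
Since the path L ← Q → J is active, L and J are not d-separated given {B, S}.

No — L and J are not d-separated given {B, S}.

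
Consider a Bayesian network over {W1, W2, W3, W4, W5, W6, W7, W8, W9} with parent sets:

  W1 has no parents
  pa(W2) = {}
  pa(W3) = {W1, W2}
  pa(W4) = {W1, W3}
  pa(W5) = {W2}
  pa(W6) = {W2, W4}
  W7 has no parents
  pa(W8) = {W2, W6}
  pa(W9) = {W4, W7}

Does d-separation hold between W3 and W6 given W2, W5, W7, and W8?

We examine all 4 paths between W3 and W6:
Path 1: W3 ← W1 → W4 → W6
  W1 is a fork and W1 is not conditioned on; W4 is a chain and W4 is not conditioned on — no node blocks this path, so it is active.
Path 2: W3 → W4 → W6
  W4 is a chain and W4 is not conditioned on — no node blocks this path, so it is active.
Path 3: W3 ← W2 → W6
  W2 is a fork here and W2 is conditioned on, so the path is blocked at W2.
Path 4: W3 ← W2 → W8 ← W6
  W2 is a fork here and W2 is conditioned on, so the path is blocked at W2.
Because an active path exists, W3 and W6 are not d-separated.

No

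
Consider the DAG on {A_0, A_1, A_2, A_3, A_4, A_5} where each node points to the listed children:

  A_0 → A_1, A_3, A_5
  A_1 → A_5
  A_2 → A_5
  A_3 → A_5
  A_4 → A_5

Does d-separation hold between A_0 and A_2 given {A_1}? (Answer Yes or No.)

Yes

3 paths connect A_0 and A_2; each must be blocked for d-separation to hold:
  1. A_0 → A_5 ← A_2 — A_5:collider[blocks] ⇒ blocked
  2. A_0 → A_1 → A_5 ← A_2 — A_1:chain[blocks]; A_5:collider[blocks] ⇒ blocked
  3. A_0 → A_3 → A_5 ← A_2 — A_3:chain[open]; A_5:collider[blocks] ⇒ blocked
All paths are blocked; A_0 ⊥ A_2 | {A_1} holds.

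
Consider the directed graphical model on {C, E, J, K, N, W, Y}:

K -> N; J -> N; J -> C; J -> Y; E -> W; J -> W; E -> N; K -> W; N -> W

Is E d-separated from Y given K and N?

There are 6 undirected paths between E and Y; checking each against the conditioning set {K, N}:
Path 1: E → N → W ← J → Y
  N is a chain here and N is conditioned on, so the path is blocked at N.
Path 2: E → N ← K → W ← J → Y
  K is a fork here and K is conditioned on, so the path is blocked at K.
Path 3: E → N ← J → Y
  N is a collider and N is conditioned on, which opens it; J is a fork and J is not conditioned on — no node blocks this path, so it is active.
Path 4: E → W ← N ← J → Y
  W is a collider here and neither W nor any of its descendants is conditioned on, so the collider stays closed — the path is blocked at W.
Path 5: E → W ← K → N ← J → Y
  W is a collider here and neither W nor any of its descendants is conditioned on, so the collider stays closed — the path is blocked at W.
Path 6: E → W ← J → Y
  W is a collider here and neither W nor any of its descendants is conditioned on, so the collider stays closed — the path is blocked at W.
Since the path E → N ← J → Y is active, E and Y are not d-separated given {K, N}.

No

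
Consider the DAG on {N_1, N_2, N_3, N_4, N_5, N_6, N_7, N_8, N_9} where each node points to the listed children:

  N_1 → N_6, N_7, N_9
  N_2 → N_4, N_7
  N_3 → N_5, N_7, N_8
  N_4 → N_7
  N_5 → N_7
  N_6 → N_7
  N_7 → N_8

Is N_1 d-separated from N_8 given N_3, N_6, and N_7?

Yes — N_1 and N_8 are d-separated given {N_3, N_6, N_7}.

There are 6 undirected paths between N_1 and N_8; checking each against the conditioning set {N_3, N_6, N_7}:
  1. N_1 → N_6 → N_7 ← N_5 ← N_3 → N_8 — N_6:chain[blocks]; N_7:collider[open]; N_5:chain[open]; N_3:fork[blocks] ⇒ blocked
  2. N_1 → N_6 → N_7 → N_8 — N_6:chain[blocks]; N_7:chain[blocks] ⇒ blocked
  3. N_1 → N_6 → N_7 ← N_3 → N_8 — N_6:chain[blocks]; N_7:collider[open]; N_3:fork[blocks] ⇒ blocked
  4. N_1 → N_7 ← N_5 ← N_3 → N_8 — N_7:collider[open]; N_5:chain[open]; N_3:fork[blocks] ⇒ blocked
  5. N_1 → N_7 → N_8 — N_7:chain[blocks] ⇒ blocked
  6. N_1 → N_7 ← N_3 → N_8 — N_7:collider[open]; N_3:fork[blocks] ⇒ blocked
Every path is blocked, so N_1 and N_8 are d-separated given {N_3, N_6, N_7}.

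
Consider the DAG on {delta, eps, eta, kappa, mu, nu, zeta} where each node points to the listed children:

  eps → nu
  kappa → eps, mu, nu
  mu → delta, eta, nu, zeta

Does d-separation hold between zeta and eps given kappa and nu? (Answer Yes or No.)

No

We examine all 4 paths between zeta and eps:
Path 1: zeta ← mu → nu ← eps
  mu is a fork and mu is not conditioned on; nu is a collider and nu is conditioned on, which opens it — no node blocks this path, so it is active.
Path 2: zeta ← mu → nu ← kappa → eps
  kappa is a fork here and kappa is conditioned on, so the path is blocked at kappa.
Path 3: zeta ← mu ← kappa → nu ← eps
  kappa is a fork here and kappa is conditioned on, so the path is blocked at kappa.
Path 4: zeta ← mu ← kappa → eps
  kappa is a fork here and kappa is conditioned on, so the path is blocked at kappa.
Since the path zeta ← mu → nu ← eps is active, zeta and eps are not d-separated given {kappa, nu}.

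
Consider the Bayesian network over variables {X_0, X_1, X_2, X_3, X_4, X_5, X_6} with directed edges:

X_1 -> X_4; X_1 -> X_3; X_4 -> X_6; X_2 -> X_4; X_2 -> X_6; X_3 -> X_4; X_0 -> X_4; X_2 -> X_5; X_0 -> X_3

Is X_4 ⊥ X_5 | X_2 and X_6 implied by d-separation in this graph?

Enumerating the 2 paths from X_4 to X_5 and testing each for blocking by {X_2, X_6}:
Path 1: X_4 ← X_2 → X_5
  X_2 is a fork here and X_2 is conditioned on, so the path is blocked at X_2.
Path 2: X_4 → X_6 ← X_2 → X_5
  X_2 is a fork here and X_2 is conditioned on, so the path is blocked at X_2.
Since every path is blocked, d-separation holds.

Yes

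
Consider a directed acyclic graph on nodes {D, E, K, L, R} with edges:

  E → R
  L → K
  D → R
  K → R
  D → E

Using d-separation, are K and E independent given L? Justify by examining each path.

There are 2 undirected paths between K and E; checking each against the conditioning set {L}:
Path 1: K → R ← D → E
  R is a collider here and neither R nor any of its descendants is conditioned on, so the collider stays closed — the path is blocked at R.
Path 2: K → R ← E
  R is a collider here and neither R nor any of its descendants is conditioned on, so the collider stays closed — the path is blocked at R.
All paths are blocked; K ⊥ E | {L} holds.

Yes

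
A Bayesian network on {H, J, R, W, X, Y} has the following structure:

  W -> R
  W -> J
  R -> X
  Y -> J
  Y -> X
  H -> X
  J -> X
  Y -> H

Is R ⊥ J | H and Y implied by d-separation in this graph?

No

4 paths connect R and J; each must be blocked for d-separation to hold:
  1. R ← W → J — W:fork[open] ⇒ active
  2. R → X ← Y → J — X:collider[blocks]; Y:fork[blocks] ⇒ blocked
  3. R → X ← J — X:collider[blocks] ⇒ blocked
  4. R → X ← H ← Y → J — X:collider[blocks]; H:chain[blocks]; Y:fork[blocks] ⇒ blocked
Because an active path exists, R and J are not d-separated.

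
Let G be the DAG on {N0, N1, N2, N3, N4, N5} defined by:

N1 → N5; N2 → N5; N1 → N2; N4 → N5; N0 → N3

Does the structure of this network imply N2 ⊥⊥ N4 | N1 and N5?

There are 2 undirected paths between N2 and N4; checking each against the conditioning set {N1, N5}:
Path 1: N2 → N5 ← N4
  N5 is a collider and N5 is conditioned on, which opens it — no node blocks this path, so it is active.
Path 2: N2 ← N1 → N5 ← N4
  N1 is a fork here and N1 is conditioned on, so the path is blocked at N1.
Since the path N2 → N5 ← N4 is active, N2 and N4 are not d-separated given {N1, N5}.

No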